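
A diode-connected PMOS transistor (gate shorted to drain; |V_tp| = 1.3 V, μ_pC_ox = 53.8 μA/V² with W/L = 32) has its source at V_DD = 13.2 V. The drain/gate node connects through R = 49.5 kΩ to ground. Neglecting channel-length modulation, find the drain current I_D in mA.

With gate tied to drain, V_SG = V_SD ≥ V_SG − |V_tp|, so the device is in saturation.
k_p = μ_pC_ox · (W/L) = 1.722 mA/V².
KCL at the drain: ½ k_p (V_SG − |V_tp|)² = (V_DD − V_SG)/R.
Let x = V_SG − 1.3. Then 42.6 x² + x − 11.9 = 0, giving x = 0.517 V (positive root), so V_SG = 1.82 V.
I_D = (V_DD − V_SG)/R = (13.2 − 1.82) / 49.5 = 0.23 mA.

I_D = 0.230 mA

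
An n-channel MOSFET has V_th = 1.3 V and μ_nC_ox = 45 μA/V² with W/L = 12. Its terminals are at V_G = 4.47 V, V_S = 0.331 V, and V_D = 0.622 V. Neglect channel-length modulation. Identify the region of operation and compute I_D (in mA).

Triode; I_D = 0.423 mA

V_GS = V_G − V_S = 4.47 − 0.331 = 4.14 V; V_DS = V_D − V_S = 0.622 − 0.331 = 0.291 V.
k_n = μ_nC_ox · (W/L) = 0.54 mA/V².
V_ov = V_GS − V_th = 4.14 − 1.3 = 2.84 V.
Since V_DS = 0.291 V < V_ov = 2.84 V, the device is in the triode region.
I_D = k_n [V_ov · V_DS − ½ V_DS²] = 0.54 × [2.84 × 0.291 − 0.5 × 0.291²] = 0.423 mA.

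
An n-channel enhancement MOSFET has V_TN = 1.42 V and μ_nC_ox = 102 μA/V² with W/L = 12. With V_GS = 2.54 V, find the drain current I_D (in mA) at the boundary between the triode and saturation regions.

At the boundary V_DS = V_ov = V_GS − V_TN = 2.54 − 1.42 = 1.12 V.
k_n = μ_nC_ox · (W/L) = 1.224 mA/V².
I_D = ½ k_n V_ov² = 0.5 × 1.224 × 1.12² = 0.768 mA.

I_D = 0.768 mA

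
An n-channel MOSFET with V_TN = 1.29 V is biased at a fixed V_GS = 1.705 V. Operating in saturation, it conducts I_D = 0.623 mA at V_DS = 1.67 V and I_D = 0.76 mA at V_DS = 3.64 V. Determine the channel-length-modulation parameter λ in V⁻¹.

With V_GS fixed, I_D ∝ (1 + λ V_DS) in saturation, so I_D2/I_D1 = (1 + λ V_DS2)/(1 + λ V_DS1).
0.76/0.623 = 1.22 = (1 + 3.64 λ)/(1 + 1.67 λ).
Solving: λ (I_D1 V_DS2 − I_D2 V_DS1) = I_D2 − I_D1, so λ = (0.76 − 0.623) / (0.623 × 3.64 − 0.76 × 1.67) = 0.137 / 0.999 = 0.137 V⁻¹.

λ = 0.137 V⁻¹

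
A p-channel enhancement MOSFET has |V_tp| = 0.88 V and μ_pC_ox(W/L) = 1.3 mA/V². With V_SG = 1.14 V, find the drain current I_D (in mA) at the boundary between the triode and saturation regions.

I_D = 0.0439 mA

At the boundary V_SD = V_ov = V_SG − |V_tp| = 1.14 − 0.88 = 0.26 V.
I_D = ½ k_p V_ov² = 0.5 × 1.3 × 0.26² = 0.0439 mA.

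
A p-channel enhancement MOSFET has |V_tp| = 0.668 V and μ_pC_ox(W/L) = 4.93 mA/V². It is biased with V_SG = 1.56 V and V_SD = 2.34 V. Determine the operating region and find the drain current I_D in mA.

V_ov = V_SG − |V_tp| = 1.56 − 0.668 = 0.892 V.
Since V_SD = 2.34 V ≥ V_ov = 0.892 V, the device is in saturation.
I_D = ½ k_p V_ov² = 0.5 × 4.93 × 0.892² = 1.96 mA.

Saturation; I_D = 1.96 mA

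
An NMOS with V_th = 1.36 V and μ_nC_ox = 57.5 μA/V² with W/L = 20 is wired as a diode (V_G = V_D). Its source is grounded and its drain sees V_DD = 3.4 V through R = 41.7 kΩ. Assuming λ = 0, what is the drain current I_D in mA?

With gate tied to drain, V_GS = V_DS ≥ V_GS − V_th, so the device is in saturation.
k_n = μ_nC_ox · (W/L) = 1.15 mA/V².
KCL at the drain: ½ k_n (V_GS − V_th)² = (V_DD − V_GS)/R.
Let x = V_GS − 1.36. Then 24 x² + x − 2.04 = 0, giving x = 0.272 V (positive root), so V_GS = 1.63 V.
I_D = (V_DD − V_GS)/R = (3.4 − 1.63) / 41.7 = 0.0424 mA.

I_D = 0.0424 mA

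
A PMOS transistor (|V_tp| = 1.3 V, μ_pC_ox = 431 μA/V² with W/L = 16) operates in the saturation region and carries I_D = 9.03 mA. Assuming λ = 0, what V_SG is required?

k_p = μ_pC_ox · (W/L) = 6.896 mA/V².
In saturation I_D = ½ k_p (V_SG − |V_tp|)², so V_SG − |V_tp| = √(2 I_D / k_p) = √(2 × 9.03 / 6.896) = 1.62 V.
V_SG = 1.3 + 1.62 = 2.92 V.

V_SG = 2.92 V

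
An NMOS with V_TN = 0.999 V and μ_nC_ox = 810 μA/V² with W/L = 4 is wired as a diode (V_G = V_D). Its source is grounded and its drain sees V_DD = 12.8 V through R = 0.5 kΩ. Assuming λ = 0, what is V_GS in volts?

V_GS = 4.25 V

With gate tied to drain, V_GS = V_DS ≥ V_GS − V_TN, so the device is in saturation.
k_n = μ_nC_ox · (W/L) = 3.24 mA/V².
KCL at the drain: ½ k_n (V_GS − V_TN)² = (V_DD − V_GS)/R.
Let x = V_GS − 0.999. Then 0.81 x² + x − 11.8 = 0, giving x = 3.25 V (positive root), so V_GS = 4.25 V.
I_D = (V_DD − V_GS)/R = (12.8 − 4.25) / 0.5 = 17.1 mA.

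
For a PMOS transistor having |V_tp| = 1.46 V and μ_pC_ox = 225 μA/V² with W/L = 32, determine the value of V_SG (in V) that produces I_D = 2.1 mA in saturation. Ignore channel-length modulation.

V_SG = 2.22 V

k_p = μ_pC_ox · (W/L) = 7.2 mA/V².
In saturation I_D = ½ k_p (V_SG − |V_tp|)², so V_SG − |V_tp| = √(2 I_D / k_p) = √(2 × 2.1 / 7.2) = 0.764 V.
V_SG = 1.46 + 0.764 = 2.22 V.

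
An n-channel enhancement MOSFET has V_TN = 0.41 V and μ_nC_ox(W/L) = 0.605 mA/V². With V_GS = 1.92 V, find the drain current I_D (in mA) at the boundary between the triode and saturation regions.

I_D = 0.690 mA

At the boundary V_DS = V_ov = V_GS − V_TN = 1.92 − 0.41 = 1.51 V.
I_D = ½ k_n V_ov² = 0.5 × 0.605 × 1.51² = 0.69 mA.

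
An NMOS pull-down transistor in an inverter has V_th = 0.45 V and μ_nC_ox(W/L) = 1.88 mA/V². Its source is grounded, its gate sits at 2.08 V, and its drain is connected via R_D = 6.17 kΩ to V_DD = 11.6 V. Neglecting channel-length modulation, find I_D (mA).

I_D = 1.76 mA

V_GS = V_G = 2.08 V, so V_ov = 2.08 − 0.45 = 1.63 V.
Assume saturation: I_D = ½ k_n V_ov² = 0.5 × 1.88 × 1.63² = 2.5 mA, giving V_DS = V_DD − I_D R_D = 11.6 − 2.5 × 6.17 = -3.81 V.
But -3.81 V < V_ov = 1.63 V, so the device is actually in triode.
In triode I_D = k_n[V_ov V_DS − ½ V_DS²] and I_D = (V_DD − V_DS)/R_D. Equating: 5.8 V_DS² − 19.91 V_DS + 11.6 = 0, giving V_DS = 0.744 V (the root below V_ov).
I_D = (11.6 − 0.744) / 6.17 = 1.76 mA.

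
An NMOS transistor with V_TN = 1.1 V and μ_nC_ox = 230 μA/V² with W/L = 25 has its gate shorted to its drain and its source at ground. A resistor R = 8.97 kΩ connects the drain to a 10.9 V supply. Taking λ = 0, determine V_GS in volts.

With gate tied to drain, V_GS = V_DS ≥ V_GS − V_TN, so the device is in saturation.
k_n = μ_nC_ox · (W/L) = 5.75 mA/V².
KCL at the drain: ½ k_n (V_GS − V_TN)² = (V_DD − V_GS)/R.
Let x = V_GS − 1.1. Then 25.8 x² + x − 9.8 = 0, giving x = 0.597 V (positive root), so V_GS = 1.7 V.
I_D = (V_DD − V_GS)/R = (10.9 − 1.7) / 8.97 = 1.03 mA.

V_GS = 1.70 V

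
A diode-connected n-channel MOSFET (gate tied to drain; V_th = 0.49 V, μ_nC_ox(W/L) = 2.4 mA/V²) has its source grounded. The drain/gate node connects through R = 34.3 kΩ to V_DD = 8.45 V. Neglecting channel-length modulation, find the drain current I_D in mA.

With gate tied to drain, V_GS = V_DS ≥ V_GS − V_th, so the device is in saturation.
KCL at the drain: ½ k_n (V_GS − V_th)² = (V_DD − V_GS)/R.
Let x = V_GS − 0.49. Then 41.2 x² + x − 7.96 = 0, giving x = 0.428 V (positive root), so V_GS = 0.918 V.
I_D = (V_DD − V_GS)/R = (8.45 − 0.918) / 34.3 = 0.22 mA.

I_D = 0.220 mA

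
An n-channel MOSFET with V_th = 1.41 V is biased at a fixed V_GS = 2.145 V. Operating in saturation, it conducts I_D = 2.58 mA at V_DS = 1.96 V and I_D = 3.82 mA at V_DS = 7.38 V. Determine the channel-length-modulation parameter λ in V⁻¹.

With V_GS fixed, I_D ∝ (1 + λ V_DS) in saturation, so I_D2/I_D1 = (1 + λ V_DS2)/(1 + λ V_DS1).
3.82/2.58 = 1.481 = (1 + 7.38 λ)/(1 + 1.96 λ).
Solving: λ (I_D1 V_DS2 − I_D2 V_DS1) = I_D2 − I_D1, so λ = (3.82 − 2.58) / (2.58 × 7.38 − 3.82 × 1.96) = 1.24 / 11.6 = 0.107 V⁻¹.

λ = 0.107 V⁻¹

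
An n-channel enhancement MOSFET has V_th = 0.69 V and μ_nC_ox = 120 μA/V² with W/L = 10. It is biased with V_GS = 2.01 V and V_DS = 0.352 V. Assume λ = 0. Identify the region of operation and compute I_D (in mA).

Triode; I_D = 0.483 mA

k_n = μ_nC_ox · (W/L) = 1.2 mA/V².
V_ov = V_GS − V_th = 2.01 − 0.69 = 1.32 V.
Since V_DS = 0.352 V < V_ov = 1.32 V, the device is in the triode region.
I_D = k_n [V_ov · V_DS − ½ V_DS²] = 1.2 × [1.32 × 0.352 − 0.5 × 0.352²] = 0.483 mA.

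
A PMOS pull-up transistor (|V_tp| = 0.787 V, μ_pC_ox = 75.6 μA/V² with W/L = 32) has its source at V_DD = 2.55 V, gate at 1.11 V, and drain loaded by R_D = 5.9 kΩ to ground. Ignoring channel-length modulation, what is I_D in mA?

V_SG = V_DD − V_G = 2.55 − 1.11 = 1.44 V, so V_ov = 1.44 − 0.787 = 0.653 V.
k_p = μ_pC_ox · (W/L) = 2.419 mA/V².
Assume saturation: I_D = ½ k_p V_ov² = 0.5 × 2.419 × 0.653² = 0.516 mA, giving V_SD = V_DD − I_D R_D = 2.55 − 0.516 × 5.9 = -0.493 V.
But -0.493 V < V_ov = 0.653 V, so the device is actually in triode.
In triode I_D = k_p[V_ov V_SD − ½ V_SD²] and I_D = (V_DD − V_SD)/R_D. Equating: 7.14 V_SD² − 10.32 V_SD + 2.55 = 0, giving V_SD = 0.316 V (the root below V_ov).
I_D = (2.55 − 0.316) / 5.9 = 0.379 mA.

I_D = 0.379 mA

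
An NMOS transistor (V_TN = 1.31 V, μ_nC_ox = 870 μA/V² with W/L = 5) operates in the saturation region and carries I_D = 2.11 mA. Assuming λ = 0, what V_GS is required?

k_n = μ_nC_ox · (W/L) = 4.35 mA/V².
In saturation I_D = ½ k_n (V_GS − V_TN)², so V_GS − V_TN = √(2 I_D / k_n) = √(2 × 2.11 / 4.35) = 0.985 V.
V_GS = 1.31 + 0.985 = 2.29 V.

V_GS = 2.29 V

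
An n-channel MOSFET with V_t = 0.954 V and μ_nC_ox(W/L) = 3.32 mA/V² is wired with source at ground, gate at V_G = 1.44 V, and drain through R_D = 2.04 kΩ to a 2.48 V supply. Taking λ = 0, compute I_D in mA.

V_GS = V_G = 1.44 V, so V_ov = 1.44 − 0.954 = 0.486 V.
Assume saturation: I_D = ½ k_n V_ov² = 0.5 × 3.32 × 0.486² = 0.392 mA, giving V_DS = V_DD − I_D R_D = 2.48 − 0.392 × 2.04 = 1.68 V.
V_DS = 1.68 V ≥ V_ov = 0.486 V, confirming saturation.

I_D = 0.392 mA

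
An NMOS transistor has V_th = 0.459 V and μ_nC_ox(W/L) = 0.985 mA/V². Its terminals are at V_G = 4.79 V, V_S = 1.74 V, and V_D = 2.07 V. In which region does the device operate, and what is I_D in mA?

V_GS = V_G − V_S = 4.79 − 1.74 = 3.05 V; V_DS = V_D − V_S = 2.07 − 1.74 = 0.33 V.
V_ov = V_GS − V_th = 3.05 − 0.459 = 2.59 V.
Since V_DS = 0.33 V < V_ov = 2.59 V, the device is in the triode region.
I_D = k_n [V_ov · V_DS − ½ V_DS²] = 0.985 × [2.59 × 0.33 − 0.5 × 0.33²] = 0.789 mA.

Triode; I_D = 0.789 mA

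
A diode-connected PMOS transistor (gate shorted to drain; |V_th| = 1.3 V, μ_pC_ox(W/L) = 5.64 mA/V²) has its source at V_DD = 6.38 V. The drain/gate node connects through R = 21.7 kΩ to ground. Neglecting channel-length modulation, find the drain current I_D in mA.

With gate tied to drain, V_SG = V_SD ≥ V_SG − |V_th|, so the device is in saturation.
KCL at the drain: ½ k_p (V_SG − |V_th|)² = (V_DD − V_SG)/R.
Let x = V_SG − 1.3. Then 61.2 x² + x − 5.08 = 0, giving x = 0.28 V (positive root), so V_SG = 1.58 V.
I_D = (V_DD − V_SG)/R = (6.38 − 1.58) / 21.7 = 0.221 mA.

I_D = 0.221 mA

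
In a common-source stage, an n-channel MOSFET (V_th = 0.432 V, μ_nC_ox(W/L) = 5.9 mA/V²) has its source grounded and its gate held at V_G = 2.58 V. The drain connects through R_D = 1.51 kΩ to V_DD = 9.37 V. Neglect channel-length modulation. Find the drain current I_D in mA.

I_D = 5.86 mA

V_GS = V_G = 2.58 V, so V_ov = 2.58 − 0.432 = 2.15 V.
Assume saturation: I_D = ½ k_n V_ov² = 0.5 × 5.9 × 2.15² = 13.6 mA, giving V_DS = V_DD − I_D R_D = 9.37 − 13.6 × 1.51 = -11.2 V.
But -11.2 V < V_ov = 2.15 V, so the device is actually in triode.
In triode I_D = k_n[V_ov V_DS − ½ V_DS²] and I_D = (V_DD − V_DS)/R_D. Equating: 4.45 V_DS² − 20.14 V_DS + 9.37 = 0, giving V_DS = 0.527 V (the root below V_ov).
I_D = (9.37 − 0.527) / 1.51 = 5.86 mA.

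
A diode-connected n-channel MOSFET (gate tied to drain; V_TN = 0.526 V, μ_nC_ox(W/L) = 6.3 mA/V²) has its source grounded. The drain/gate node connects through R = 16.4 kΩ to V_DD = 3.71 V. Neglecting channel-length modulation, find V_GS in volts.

With gate tied to drain, V_GS = V_DS ≥ V_GS − V_TN, so the device is in saturation.
KCL at the drain: ½ k_n (V_GS − V_TN)² = (V_DD − V_GS)/R.
Let x = V_GS − 0.526. Then 51.7 x² + x − 3.184 = 0, giving x = 0.239 V (positive root), so V_GS = 0.765 V.
I_D = (V_DD − V_GS)/R = (3.71 − 0.765) / 16.4 = 0.18 mA.

V_GS = 0.765 V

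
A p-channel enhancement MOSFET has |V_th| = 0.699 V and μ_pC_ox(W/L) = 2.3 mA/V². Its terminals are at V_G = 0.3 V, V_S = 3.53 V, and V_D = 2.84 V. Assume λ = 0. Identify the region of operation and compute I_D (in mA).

Triode; I_D = 3.47 mA

V_SG = V_S − V_G = 3.53 − 0.3 = 3.23 V; V_SD = V_S − V_D = 3.53 − 2.84 = 0.69 V.
V_ov = V_SG − |V_th| = 3.23 − 0.699 = 2.53 V.
Since V_SD = 0.69 V < V_ov = 2.53 V, the device is in the triode region.
I_D = k_p [V_ov · V_SD − ½ V_SD²] = 2.3 × [2.53 × 0.69 − 0.5 × 0.69²] = 3.47 mA.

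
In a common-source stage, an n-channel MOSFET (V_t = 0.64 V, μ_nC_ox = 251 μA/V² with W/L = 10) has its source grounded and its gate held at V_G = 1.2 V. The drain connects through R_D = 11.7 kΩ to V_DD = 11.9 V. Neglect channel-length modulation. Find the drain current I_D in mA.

I_D = 0.394 mA

V_GS = V_G = 1.2 V, so V_ov = 1.2 − 0.64 = 0.56 V.
k_n = μ_nC_ox · (W/L) = 2.51 mA/V².
Assume saturation: I_D = ½ k_n V_ov² = 0.5 × 2.51 × 0.56² = 0.394 mA, giving V_DS = V_DD − I_D R_D = 11.9 − 0.394 × 11.7 = 7.3 V.
V_DS = 7.3 V ≥ V_ov = 0.56 V, confirming saturation.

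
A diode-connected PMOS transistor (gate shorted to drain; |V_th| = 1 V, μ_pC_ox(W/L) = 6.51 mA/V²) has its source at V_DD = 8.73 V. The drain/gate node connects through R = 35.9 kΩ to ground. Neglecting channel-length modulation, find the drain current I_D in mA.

I_D = 0.208 mA

With gate tied to drain, V_SG = V_SD ≥ V_SG − |V_th|, so the device is in saturation.
KCL at the drain: ½ k_p (V_SG − |V_th|)² = (V_DD − V_SG)/R.
Let x = V_SG − 1. Then 117 x² + x − 7.73 = 0, giving x = 0.253 V (positive root), so V_SG = 1.25 V.
I_D = (V_DD − V_SG)/R = (8.73 − 1.25) / 35.9 = 0.208 mA.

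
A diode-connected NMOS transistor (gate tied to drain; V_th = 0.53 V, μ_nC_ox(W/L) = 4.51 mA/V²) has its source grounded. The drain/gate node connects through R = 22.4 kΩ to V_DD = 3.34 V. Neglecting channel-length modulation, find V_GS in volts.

V_GS = 0.756 V

With gate tied to drain, V_GS = V_DS ≥ V_GS − V_th, so the device is in saturation.
KCL at the drain: ½ k_n (V_GS − V_th)² = (V_DD − V_GS)/R.
Let x = V_GS − 0.53. Then 50.5 x² + x − 2.81 = 0, giving x = 0.226 V (positive root), so V_GS = 0.756 V.
I_D = (V_DD − V_GS)/R = (3.34 − 0.756) / 22.4 = 0.115 mA.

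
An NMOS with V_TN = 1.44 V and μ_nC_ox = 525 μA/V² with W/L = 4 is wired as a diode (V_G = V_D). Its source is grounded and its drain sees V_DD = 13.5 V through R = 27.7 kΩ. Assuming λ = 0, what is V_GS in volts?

With gate tied to drain, V_GS = V_DS ≥ V_GS − V_TN, so the device is in saturation.
k_n = μ_nC_ox · (W/L) = 2.1 mA/V².
KCL at the drain: ½ k_n (V_GS − V_TN)² = (V_DD − V_GS)/R.
Let x = V_GS − 1.44. Then 29.1 x² + x − 12.06 = 0, giving x = 0.627 V (positive root), so V_GS = 2.07 V.
I_D = (V_DD − V_GS)/R = (13.5 − 2.07) / 27.7 = 0.413 mA.

V_GS = 2.07 V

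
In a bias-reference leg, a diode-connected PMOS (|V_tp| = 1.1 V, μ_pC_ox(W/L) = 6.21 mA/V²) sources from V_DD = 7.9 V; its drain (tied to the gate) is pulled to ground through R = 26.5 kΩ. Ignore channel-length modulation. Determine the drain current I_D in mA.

I_D = 0.246 mA

With gate tied to drain, V_SG = V_SD ≥ V_SG − |V_tp|, so the device is in saturation.
KCL at the drain: ½ k_p (V_SG − |V_tp|)² = (V_DD − V_SG)/R.
Let x = V_SG − 1.1. Then 82.3 x² + x − 6.8 = 0, giving x = 0.281 V (positive root), so V_SG = 1.38 V.
I_D = (V_DD − V_SG)/R = (7.9 − 1.38) / 26.5 = 0.246 mA.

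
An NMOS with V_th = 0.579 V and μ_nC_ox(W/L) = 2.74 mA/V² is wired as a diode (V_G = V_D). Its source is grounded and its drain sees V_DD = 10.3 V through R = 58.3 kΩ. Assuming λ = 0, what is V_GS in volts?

V_GS = 0.922 V

With gate tied to drain, V_GS = V_DS ≥ V_GS − V_th, so the device is in saturation.
KCL at the drain: ½ k_n (V_GS − V_th)² = (V_DD − V_GS)/R.
Let x = V_GS − 0.579. Then 79.9 x² + x − 9.721 = 0, giving x = 0.343 V (positive root), so V_GS = 0.922 V.
I_D = (V_DD − V_GS)/R = (10.3 − 0.922) / 58.3 = 0.161 mA.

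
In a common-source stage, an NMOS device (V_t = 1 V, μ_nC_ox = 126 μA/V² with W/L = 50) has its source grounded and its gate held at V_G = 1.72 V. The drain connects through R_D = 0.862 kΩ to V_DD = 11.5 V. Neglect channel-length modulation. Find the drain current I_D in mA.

I_D = 1.63 mA

V_GS = V_G = 1.72 V, so V_ov = 1.72 − 1 = 0.72 V.
k_n = μ_nC_ox · (W/L) = 6.3 mA/V².
Assume saturation: I_D = ½ k_n V_ov² = 0.5 × 6.3 × 0.72² = 1.63 mA, giving V_DS = V_DD − I_D R_D = 11.5 − 1.63 × 0.862 = 10.1 V.
V_DS = 10.1 V ≥ V_ov = 0.72 V, confirming saturation.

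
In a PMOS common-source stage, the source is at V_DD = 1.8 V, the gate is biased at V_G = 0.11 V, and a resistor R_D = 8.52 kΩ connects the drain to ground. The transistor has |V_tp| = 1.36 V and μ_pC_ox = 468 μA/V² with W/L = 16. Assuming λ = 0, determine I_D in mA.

V_SG = V_DD − V_G = 1.8 − 0.11 = 1.69 V, so V_ov = 1.69 − 1.36 = 0.33 V.
k_p = μ_pC_ox · (W/L) = 7.488 mA/V².
Assume saturation: I_D = ½ k_p V_ov² = 0.5 × 7.488 × 0.33² = 0.408 mA, giving V_SD = V_DD − I_D R_D = 1.8 − 0.408 × 8.52 = -1.67 V.
But -1.67 V < V_ov = 0.33 V, so the device is actually in triode.
In triode I_D = k_p[V_ov V_SD − ½ V_SD²] and I_D = (V_DD − V_SD)/R_D. Equating: 31.9 V_SD² − 22.05 V_SD + 1.8 = 0, giving V_SD = 0.0946 V (the root below V_ov).
I_D = (1.8 − 0.0946) / 8.52 = 0.2 mA.

I_D = 0.200 mA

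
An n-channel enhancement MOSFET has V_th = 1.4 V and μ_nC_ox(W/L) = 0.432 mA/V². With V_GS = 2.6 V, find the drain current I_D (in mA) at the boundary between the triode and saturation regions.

I_D = 0.311 mA

At the boundary V_DS = V_ov = V_GS − V_th = 2.6 − 1.4 = 1.2 V.
I_D = ½ k_n V_ov² = 0.5 × 0.432 × 1.2² = 0.311 mA.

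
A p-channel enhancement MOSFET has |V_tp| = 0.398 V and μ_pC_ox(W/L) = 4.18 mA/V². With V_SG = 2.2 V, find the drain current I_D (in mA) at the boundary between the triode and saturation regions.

I_D = 6.79 mA

At the boundary V_SD = V_ov = V_SG − |V_tp| = 2.2 − 0.398 = 1.8 V.
I_D = ½ k_p V_ov² = 0.5 × 4.18 × 1.8² = 6.79 mA.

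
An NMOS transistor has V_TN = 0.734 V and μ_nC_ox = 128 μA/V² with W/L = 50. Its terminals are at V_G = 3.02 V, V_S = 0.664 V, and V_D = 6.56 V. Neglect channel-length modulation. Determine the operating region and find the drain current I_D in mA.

Saturation; I_D = 8.42 mA

V_GS = V_G − V_S = 3.02 − 0.664 = 2.36 V; V_DS = V_D − V_S = 6.56 − 0.664 = 5.9 V.
k_n = μ_nC_ox · (W/L) = 6.4 mA/V².
V_ov = V_GS − V_TN = 2.36 − 0.734 = 1.62 V.
Since V_DS = 5.9 V ≥ V_ov = 1.62 V, the device is in saturation.
I_D = ½ k_n V_ov² = 0.5 × 6.4 × 1.62² = 8.42 mA.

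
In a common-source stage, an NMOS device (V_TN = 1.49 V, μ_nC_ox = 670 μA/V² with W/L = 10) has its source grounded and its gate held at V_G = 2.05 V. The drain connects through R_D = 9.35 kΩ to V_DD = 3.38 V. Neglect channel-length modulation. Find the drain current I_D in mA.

V_GS = V_G = 2.05 V, so V_ov = 2.05 − 1.49 = 0.56 V.
k_n = μ_nC_ox · (W/L) = 6.7 mA/V².
Assume saturation: I_D = ½ k_n V_ov² = 0.5 × 6.7 × 0.56² = 1.05 mA, giving V_DS = V_DD − I_D R_D = 3.38 − 1.05 × 9.35 = -6.44 V.
But -6.44 V < V_ov = 0.56 V, so the device is actually in triode.
In triode I_D = k_n[V_ov V_DS − ½ V_DS²] and I_D = (V_DD − V_DS)/R_D. Equating: 31.3 V_DS² − 36.08 V_DS + 3.38 = 0, giving V_DS = 0.103 V (the root below V_ov).
I_D = (3.38 − 0.103) / 9.35 = 0.35 mA.

I_D = 0.350 mA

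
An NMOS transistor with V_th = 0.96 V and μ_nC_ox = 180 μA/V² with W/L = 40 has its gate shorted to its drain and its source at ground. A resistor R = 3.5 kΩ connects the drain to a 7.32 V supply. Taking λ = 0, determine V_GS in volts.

V_GS = 1.63 V

With gate tied to drain, V_GS = V_DS ≥ V_GS − V_th, so the device is in saturation.
k_n = μ_nC_ox · (W/L) = 7.2 mA/V².
KCL at the drain: ½ k_n (V_GS − V_th)² = (V_DD − V_GS)/R.
Let x = V_GS − 0.96. Then 12.6 x² + x − 6.36 = 0, giving x = 0.672 V (positive root), so V_GS = 1.63 V.
I_D = (V_DD − V_GS)/R = (7.32 − 1.63) / 3.5 = 1.63 mA.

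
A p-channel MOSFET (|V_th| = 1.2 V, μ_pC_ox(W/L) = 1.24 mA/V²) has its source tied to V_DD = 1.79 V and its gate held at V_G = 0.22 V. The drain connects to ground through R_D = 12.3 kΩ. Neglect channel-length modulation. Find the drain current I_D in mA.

V_SG = V_DD − V_G = 1.79 − 0.22 = 1.57 V, so V_ov = 1.57 − 1.2 = 0.37 V.
Assume saturation: I_D = ½ k_p V_ov² = 0.5 × 1.24 × 0.37² = 0.0849 mA, giving V_SD = V_DD − I_D R_D = 1.79 − 0.0849 × 12.3 = 0.746 V.
V_SD = 0.746 V ≥ V_ov = 0.37 V, confirming saturation.

I_D = 0.0849 mA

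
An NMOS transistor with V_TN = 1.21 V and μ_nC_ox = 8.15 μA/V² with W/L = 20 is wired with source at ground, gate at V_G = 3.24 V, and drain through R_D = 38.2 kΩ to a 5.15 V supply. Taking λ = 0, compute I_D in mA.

I_D = 0.124 mA

V_GS = V_G = 3.24 V, so V_ov = 3.24 − 1.21 = 2.03 V.
k_n = μ_nC_ox · (W/L) = 0.163 mA/V².
Assume saturation: I_D = ½ k_n V_ov² = 0.5 × 0.163 × 2.03² = 0.336 mA, giving V_DS = V_DD − I_D R_D = 5.15 − 0.336 × 38.2 = -7.68 V.
But -7.68 V < V_ov = 2.03 V, so the device is actually in triode.
In triode I_D = k_n[V_ov V_DS − ½ V_DS²] and I_D = (V_DD − V_DS)/R_D. Equating: 3.11 V_DS² − 13.64 V_DS + 5.15 = 0, giving V_DS = 0.417 V (the root below V_ov).
I_D = (5.15 − 0.417) / 38.2 = 0.124 mA.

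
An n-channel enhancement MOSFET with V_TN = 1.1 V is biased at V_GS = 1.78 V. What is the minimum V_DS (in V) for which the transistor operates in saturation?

The boundary between triode and saturation is V_DS = V_GS − V_TN = V_ov.
V_ov = 1.78 − 1.1 = 0.68 V.

V_DS,sat = 0.680 V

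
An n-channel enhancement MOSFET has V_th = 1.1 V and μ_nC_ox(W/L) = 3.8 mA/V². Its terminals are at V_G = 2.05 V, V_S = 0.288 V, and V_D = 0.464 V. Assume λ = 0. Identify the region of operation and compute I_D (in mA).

V_GS = V_G − V_S = 2.05 − 0.288 = 1.76 V; V_DS = V_D − V_S = 0.464 − 0.288 = 0.176 V.
V_ov = V_GS − V_th = 1.76 − 1.1 = 0.662 V.
Since V_DS = 0.176 V < V_ov = 0.662 V, the device is in the triode region.
I_D = k_n [V_ov · V_DS − ½ V_DS²] = 3.8 × [0.662 × 0.176 − 0.5 × 0.176²] = 0.384 mA.

Triode; I_D = 0.384 mA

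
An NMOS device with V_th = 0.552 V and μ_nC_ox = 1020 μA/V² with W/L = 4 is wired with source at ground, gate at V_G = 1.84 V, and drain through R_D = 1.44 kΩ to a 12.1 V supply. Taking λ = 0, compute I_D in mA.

V_GS = V_G = 1.84 V, so V_ov = 1.84 − 0.552 = 1.29 V.
k_n = μ_nC_ox · (W/L) = 4.08 mA/V².
Assume saturation: I_D = ½ k_n V_ov² = 0.5 × 4.08 × 1.29² = 3.38 mA, giving V_DS = V_DD − I_D R_D = 12.1 − 3.38 × 1.44 = 7.23 V.
V_DS = 7.23 V ≥ V_ov = 1.29 V, confirming saturation.

I_D = 3.38 mA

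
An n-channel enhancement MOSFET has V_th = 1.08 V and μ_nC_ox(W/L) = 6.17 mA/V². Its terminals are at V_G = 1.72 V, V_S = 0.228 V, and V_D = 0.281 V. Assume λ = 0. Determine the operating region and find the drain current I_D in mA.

Triode; I_D = 0.126 mA

V_GS = V_G − V_S = 1.72 − 0.228 = 1.49 V; V_DS = V_D − V_S = 0.281 − 0.228 = 0.053 V.
V_ov = V_GS − V_th = 1.49 − 1.08 = 0.412 V.
Since V_DS = 0.053 V < V_ov = 0.412 V, the device is in the triode region.
I_D = k_n [V_ov · V_DS − ½ V_DS²] = 6.17 × [0.412 × 0.053 − 0.5 × 0.053²] = 0.126 mA.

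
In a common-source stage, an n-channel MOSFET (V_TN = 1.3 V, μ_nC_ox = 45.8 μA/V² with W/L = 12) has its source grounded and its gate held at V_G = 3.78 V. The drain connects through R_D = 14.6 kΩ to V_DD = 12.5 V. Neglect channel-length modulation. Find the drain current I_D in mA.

I_D = 0.809 mA

V_GS = V_G = 3.78 V, so V_ov = 3.78 − 1.3 = 2.48 V.
k_n = μ_nC_ox · (W/L) = 0.5496 mA/V².
Assume saturation: I_D = ½ k_n V_ov² = 0.5 × 0.5496 × 2.48² = 1.69 mA, giving V_DS = V_DD − I_D R_D = 12.5 − 1.69 × 14.6 = -12.2 V.
But -12.2 V < V_ov = 2.48 V, so the device is actually in triode.
In triode I_D = k_n[V_ov V_DS − ½ V_DS²] and I_D = (V_DD − V_DS)/R_D. Equating: 4.01 V_DS² − 20.9 V_DS + 12.5 = 0, giving V_DS = 0.689 V (the root below V_ov).
I_D = (12.5 − 0.689) / 14.6 = 0.809 mA.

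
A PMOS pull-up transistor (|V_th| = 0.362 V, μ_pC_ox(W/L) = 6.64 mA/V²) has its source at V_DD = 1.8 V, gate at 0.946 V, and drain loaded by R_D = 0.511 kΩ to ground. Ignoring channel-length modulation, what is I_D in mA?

V_SG = V_DD − V_G = 1.8 − 0.946 = 0.854 V, so V_ov = 0.854 − 0.362 = 0.492 V.
Assume saturation: I_D = ½ k_p V_ov² = 0.5 × 6.64 × 0.492² = 0.804 mA, giving V_SD = V_DD − I_D R_D = 1.8 − 0.804 × 0.511 = 1.39 V.
V_SD = 1.39 V ≥ V_ov = 0.492 V, confirming saturation.

I_D = 0.804 mA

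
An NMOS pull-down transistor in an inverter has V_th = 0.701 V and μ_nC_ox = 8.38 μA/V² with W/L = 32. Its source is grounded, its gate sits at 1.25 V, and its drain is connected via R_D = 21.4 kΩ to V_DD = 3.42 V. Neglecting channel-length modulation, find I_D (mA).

V_GS = V_G = 1.25 V, so V_ov = 1.25 − 0.701 = 0.549 V.
k_n = μ_nC_ox · (W/L) = 0.2682 mA/V².
Assume saturation: I_D = ½ k_n V_ov² = 0.5 × 0.2682 × 0.549² = 0.0404 mA, giving V_DS = V_DD − I_D R_D = 3.42 − 0.0404 × 21.4 = 2.56 V.
V_DS = 2.56 V ≥ V_ov = 0.549 V, confirming saturation.

I_D = 0.0404 mA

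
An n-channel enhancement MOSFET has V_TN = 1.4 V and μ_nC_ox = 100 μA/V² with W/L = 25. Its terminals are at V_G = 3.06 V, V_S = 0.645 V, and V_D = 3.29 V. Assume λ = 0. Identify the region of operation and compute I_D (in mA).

Saturation; I_D = 1.29 mA

V_GS = V_G − V_S = 3.06 − 0.645 = 2.42 V; V_DS = V_D − V_S = 3.29 − 0.645 = 2.65 V.
k_n = μ_nC_ox · (W/L) = 2.5 mA/V².
V_ov = V_GS − V_TN = 2.42 − 1.4 = 1.02 V.
Since V_DS = 2.65 V ≥ V_ov = 1.02 V, the device is in saturation.
I_D = ½ k_n V_ov² = 0.5 × 2.5 × 1.02² = 1.29 mA.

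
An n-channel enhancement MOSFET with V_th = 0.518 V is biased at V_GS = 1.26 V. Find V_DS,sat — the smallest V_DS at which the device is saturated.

V_DS,sat = 0.742 V

The boundary between triode and saturation is V_DS = V_GS − V_th = V_ov.
V_ov = 1.26 − 0.518 = 0.742 V.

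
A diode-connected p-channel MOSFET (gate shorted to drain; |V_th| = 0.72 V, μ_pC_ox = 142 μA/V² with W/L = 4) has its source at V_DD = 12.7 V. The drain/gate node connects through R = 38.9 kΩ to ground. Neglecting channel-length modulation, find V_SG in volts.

V_SG = 1.72 V

With gate tied to drain, V_SG = V_SD ≥ V_SG − |V_th|, so the device is in saturation.
k_p = μ_pC_ox · (W/L) = 0.568 mA/V².
KCL at the drain: ½ k_p (V_SG − |V_th|)² = (V_DD − V_SG)/R.
Let x = V_SG − 0.72. Then 11 x² + x − 11.98 = 0, giving x = 0.997 V (positive root), so V_SG = 1.72 V.
I_D = (V_DD − V_SG)/R = (12.7 − 1.72) / 38.9 = 0.282 mA.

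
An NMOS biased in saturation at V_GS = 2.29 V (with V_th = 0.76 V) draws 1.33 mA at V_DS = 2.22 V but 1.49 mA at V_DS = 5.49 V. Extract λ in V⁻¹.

With V_GS fixed, I_D ∝ (1 + λ V_DS) in saturation, so I_D2/I_D1 = (1 + λ V_DS2)/(1 + λ V_DS1).
1.49/1.33 = 1.12 = (1 + 5.49 λ)/(1 + 2.22 λ).
Solving: λ (I_D1 V_DS2 − I_D2 V_DS1) = I_D2 − I_D1, so λ = (1.49 − 1.33) / (1.33 × 5.49 − 1.49 × 2.22) = 0.16 / 3.99 = 0.0401 V⁻¹.

λ = 0.0401 V⁻¹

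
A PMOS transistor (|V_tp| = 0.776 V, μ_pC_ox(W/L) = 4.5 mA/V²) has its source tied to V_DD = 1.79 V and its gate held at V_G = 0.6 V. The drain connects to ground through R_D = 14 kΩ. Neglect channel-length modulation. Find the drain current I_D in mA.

V_SG = V_DD − V_G = 1.79 − 0.6 = 1.19 V, so V_ov = 1.19 − 0.776 = 0.414 V.
Assume saturation: I_D = ½ k_p V_ov² = 0.5 × 4.5 × 0.414² = 0.386 mA, giving V_SD = V_DD − I_D R_D = 1.79 − 0.386 × 14 = -3.61 V.
But -3.61 V < V_ov = 0.414 V, so the device is actually in triode.
In triode I_D = k_p[V_ov V_SD − ½ V_SD²] and I_D = (V_DD − V_SD)/R_D. Equating: 31.5 V_SD² − 27.08 V_SD + 1.79 = 0, giving V_SD = 0.0722 V (the root below V_ov).
I_D = (1.79 − 0.0722) / 14 = 0.123 mA.

I_D = 0.123 mA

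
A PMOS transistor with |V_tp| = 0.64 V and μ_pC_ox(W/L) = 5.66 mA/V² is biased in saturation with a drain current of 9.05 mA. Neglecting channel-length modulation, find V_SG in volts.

In saturation I_D = ½ k_p (V_SG − |V_tp|)², so V_SG − |V_tp| = √(2 I_D / k_p) = √(2 × 9.05 / 5.66) = 1.79 V.
V_SG = 0.64 + 1.79 = 2.43 V.

V_SG = 2.43 V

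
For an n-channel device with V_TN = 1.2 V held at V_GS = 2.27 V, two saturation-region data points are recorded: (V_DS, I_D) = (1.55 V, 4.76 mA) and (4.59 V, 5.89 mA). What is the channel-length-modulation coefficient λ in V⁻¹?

With V_GS fixed, I_D ∝ (1 + λ V_DS) in saturation, so I_D2/I_D1 = (1 + λ V_DS2)/(1 + λ V_DS1).
5.89/4.76 = 1.237 = (1 + 4.59 λ)/(1 + 1.55 λ).
Solving: λ (I_D1 V_DS2 − I_D2 V_DS1) = I_D2 − I_D1, so λ = (5.89 − 4.76) / (4.76 × 4.59 − 5.89 × 1.55) = 1.13 / 12.7 = 0.0888 V⁻¹.

λ = 0.0888 V⁻¹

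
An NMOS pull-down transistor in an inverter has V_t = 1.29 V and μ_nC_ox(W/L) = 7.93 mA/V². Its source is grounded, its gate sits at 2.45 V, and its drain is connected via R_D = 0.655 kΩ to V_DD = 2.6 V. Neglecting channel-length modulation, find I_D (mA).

V_GS = V_G = 2.45 V, so V_ov = 2.45 − 1.29 = 1.16 V.
Assume saturation: I_D = ½ k_n V_ov² = 0.5 × 7.93 × 1.16² = 5.34 mA, giving V_DS = V_DD − I_D R_D = 2.6 − 5.34 × 0.655 = -0.895 V.
But -0.895 V < V_ov = 1.16 V, so the device is actually in triode.
In triode I_D = k_n[V_ov V_DS − ½ V_DS²] and I_D = (V_DD − V_DS)/R_D. Equating: 2.6 V_DS² − 7.025 V_DS + 2.6 = 0, giving V_DS = 0.442 V (the root below V_ov).
I_D = (2.6 − 0.442) / 0.655 = 3.29 mA.

I_D = 3.29 mA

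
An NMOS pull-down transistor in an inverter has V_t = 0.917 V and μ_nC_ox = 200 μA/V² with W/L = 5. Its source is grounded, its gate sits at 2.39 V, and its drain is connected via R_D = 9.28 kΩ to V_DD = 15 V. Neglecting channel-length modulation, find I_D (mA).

V_GS = V_G = 2.39 V, so V_ov = 2.39 − 0.917 = 1.47 V.
k_n = μ_nC_ox · (W/L) = 1 mA/V².
Assume saturation: I_D = ½ k_n V_ov² = 0.5 × 1 × 1.47² = 1.08 mA, giving V_DS = V_DD − I_D R_D = 15 − 1.08 × 9.28 = 4.93 V.
V_DS = 4.93 V ≥ V_ov = 1.47 V, confirming saturation.

I_D = 1.08 mA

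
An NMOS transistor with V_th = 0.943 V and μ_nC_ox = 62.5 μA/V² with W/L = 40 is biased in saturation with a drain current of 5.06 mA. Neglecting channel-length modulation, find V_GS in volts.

V_GS = 2.95 V

k_n = μ_nC_ox · (W/L) = 2.5 mA/V².
In saturation I_D = ½ k_n (V_GS − V_th)², so V_GS − V_th = √(2 I_D / k_n) = √(2 × 5.06 / 2.5) = 2.01 V.
V_GS = 0.943 + 2.01 = 2.95 V.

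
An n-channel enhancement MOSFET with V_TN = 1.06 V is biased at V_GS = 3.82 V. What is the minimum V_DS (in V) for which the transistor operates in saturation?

The boundary between triode and saturation is V_DS = V_GS − V_TN = V_ov.
V_ov = 3.82 − 1.06 = 2.76 V.

V_DS,sat = 2.76 V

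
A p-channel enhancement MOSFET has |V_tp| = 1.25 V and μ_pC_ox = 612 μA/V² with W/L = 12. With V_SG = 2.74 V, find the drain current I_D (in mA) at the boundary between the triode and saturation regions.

At the boundary V_SD = V_ov = V_SG − |V_tp| = 2.74 − 1.25 = 1.49 V.
k_p = μ_pC_ox · (W/L) = 7.344 mA/V².
I_D = ½ k_p V_ov² = 0.5 × 7.344 × 1.49² = 8.15 mA.

I_D = 8.15 mA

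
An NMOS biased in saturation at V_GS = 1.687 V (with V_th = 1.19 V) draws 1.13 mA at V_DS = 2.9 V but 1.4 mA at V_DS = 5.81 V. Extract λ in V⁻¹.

With V_GS fixed, I_D ∝ (1 + λ V_DS) in saturation, so I_D2/I_D1 = (1 + λ V_DS2)/(1 + λ V_DS1).
1.4/1.13 = 1.239 = (1 + 5.81 λ)/(1 + 2.9 λ).
Solving: λ (I_D1 V_DS2 − I_D2 V_DS1) = I_D2 − I_D1, so λ = (1.4 − 1.13) / (1.13 × 5.81 − 1.4 × 2.9) = 0.27 / 2.51 = 0.108 V⁻¹.

λ = 0.108 V⁻¹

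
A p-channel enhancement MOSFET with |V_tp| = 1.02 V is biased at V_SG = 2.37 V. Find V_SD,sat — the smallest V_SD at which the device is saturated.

The boundary between triode and saturation is V_SD = V_SG − |V_tp| = V_ov.
V_ov = 2.37 − 1.02 = 1.35 V.

V_SD,sat = 1.35 V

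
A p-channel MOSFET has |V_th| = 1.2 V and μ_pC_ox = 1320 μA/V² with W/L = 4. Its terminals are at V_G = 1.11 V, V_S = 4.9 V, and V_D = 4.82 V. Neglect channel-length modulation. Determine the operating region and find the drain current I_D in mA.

V_SG = V_S − V_G = 4.9 − 1.11 = 3.79 V; V_SD = V_S − V_D = 4.9 − 4.82 = 0.08 V.
k_p = μ_pC_ox · (W/L) = 5.28 mA/V².
V_ov = V_SG − |V_th| = 3.79 − 1.2 = 2.59 V.
Since V_SD = 0.08 V < V_ov = 2.59 V, the device is in the triode region.
I_D = k_p [V_ov · V_SD − ½ V_SD²] = 5.28 × [2.59 × 0.08 − 0.5 × 0.08²] = 1.08 mA.

Triode; I_D = 1.08 mA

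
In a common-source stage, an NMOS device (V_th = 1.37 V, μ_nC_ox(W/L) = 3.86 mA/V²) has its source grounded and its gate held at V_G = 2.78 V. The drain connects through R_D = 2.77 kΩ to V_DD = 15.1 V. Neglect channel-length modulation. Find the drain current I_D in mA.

I_D = 3.84 mA

V_GS = V_G = 2.78 V, so V_ov = 2.78 − 1.37 = 1.41 V.
Assume saturation: I_D = ½ k_n V_ov² = 0.5 × 3.86 × 1.41² = 3.84 mA, giving V_DS = V_DD − I_D R_D = 15.1 − 3.84 × 2.77 = 4.47 V.
V_DS = 4.47 V ≥ V_ov = 1.41 V, confirming saturation.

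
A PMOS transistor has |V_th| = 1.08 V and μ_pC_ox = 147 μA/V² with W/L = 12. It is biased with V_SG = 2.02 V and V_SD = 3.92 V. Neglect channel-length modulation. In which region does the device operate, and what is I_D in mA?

k_p = μ_pC_ox · (W/L) = 1.764 mA/V².
V_ov = V_SG − |V_th| = 2.02 − 1.08 = 0.94 V.
Since V_SD = 3.92 V ≥ V_ov = 0.94 V, the device is in saturation.
I_D = ½ k_p V_ov² = 0.5 × 1.764 × 0.94² = 0.779 mA.

Saturation; I_D = 0.779 mA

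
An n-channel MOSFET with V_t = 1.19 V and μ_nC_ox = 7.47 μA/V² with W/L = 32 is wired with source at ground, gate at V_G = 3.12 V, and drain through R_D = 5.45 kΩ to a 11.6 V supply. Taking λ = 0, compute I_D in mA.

V_GS = V_G = 3.12 V, so V_ov = 3.12 − 1.19 = 1.93 V.
k_n = μ_nC_ox · (W/L) = 0.239 mA/V².
Assume saturation: I_D = ½ k_n V_ov² = 0.5 × 0.239 × 1.93² = 0.445 mA, giving V_DS = V_DD − I_D R_D = 11.6 − 0.445 × 5.45 = 9.17 V.
V_DS = 9.17 V ≥ V_ov = 1.93 V, confirming saturation.

I_D = 0.445 mA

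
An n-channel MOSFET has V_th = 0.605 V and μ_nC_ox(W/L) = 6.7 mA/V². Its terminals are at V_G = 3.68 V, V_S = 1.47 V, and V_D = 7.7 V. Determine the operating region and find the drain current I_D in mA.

V_GS = V_G − V_S = 3.68 − 1.47 = 2.21 V; V_DS = V_D − V_S = 7.7 − 1.47 = 6.23 V.
V_ov = V_GS − V_th = 2.21 − 0.605 = 1.6 V.
Since V_DS = 6.23 V ≥ V_ov = 1.6 V, the device is in saturation.
I_D = ½ k_n V_ov² = 0.5 × 6.7 × 1.6² = 8.63 mA.

Saturation; I_D = 8.63 mA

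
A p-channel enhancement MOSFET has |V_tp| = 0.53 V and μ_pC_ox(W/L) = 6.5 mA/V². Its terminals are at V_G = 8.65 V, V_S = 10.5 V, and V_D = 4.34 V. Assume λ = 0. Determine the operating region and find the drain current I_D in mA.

V_SG = V_S − V_G = 10.5 − 8.65 = 1.85 V; V_SD = V_S − V_D = 10.5 − 4.34 = 6.16 V.
V_ov = V_SG − |V_tp| = 1.85 − 0.53 = 1.32 V.
Since V_SD = 6.16 V ≥ V_ov = 1.32 V, the device is in saturation.
I_D = ½ k_p V_ov² = 0.5 × 6.5 × 1.32² = 5.66 mA.

Saturation; I_D = 5.66 mA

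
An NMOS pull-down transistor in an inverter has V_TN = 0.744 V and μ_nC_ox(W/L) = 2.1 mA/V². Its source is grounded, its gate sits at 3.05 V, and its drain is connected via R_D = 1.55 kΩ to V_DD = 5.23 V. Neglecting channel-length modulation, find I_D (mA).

V_GS = V_G = 3.05 V, so V_ov = 3.05 − 0.744 = 2.31 V.
Assume saturation: I_D = ½ k_n V_ov² = 0.5 × 2.1 × 2.31² = 5.58 mA, giving V_DS = V_DD − I_D R_D = 5.23 − 5.58 × 1.55 = -3.42 V.
But -3.42 V < V_ov = 2.31 V, so the device is actually in triode.
In triode I_D = k_n[V_ov V_DS − ½ V_DS²] and I_D = (V_DD − V_DS)/R_D. Equating: 1.63 V_DS² − 8.506 V_DS + 5.23 = 0, giving V_DS = 0.712 V (the root below V_ov).
I_D = (5.23 − 0.712) / 1.55 = 2.91 mA.

I_D = 2.91 mA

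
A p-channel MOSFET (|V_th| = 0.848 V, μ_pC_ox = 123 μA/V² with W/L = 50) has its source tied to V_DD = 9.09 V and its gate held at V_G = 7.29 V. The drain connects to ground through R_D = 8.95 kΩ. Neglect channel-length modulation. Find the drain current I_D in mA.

I_D = 0.995 mA

V_SG = V_DD − V_G = 9.09 − 7.29 = 1.8 V, so V_ov = 1.8 − 0.848 = 0.952 V.
k_p = μ_pC_ox · (W/L) = 6.15 mA/V².
Assume saturation: I_D = ½ k_p V_ov² = 0.5 × 6.15 × 0.952² = 2.79 mA, giving V_SD = V_DD − I_D R_D = 9.09 − 2.79 × 8.95 = -15.9 V.
But -15.9 V < V_ov = 0.952 V, so the device is actually in triode.
In triode I_D = k_p[V_ov V_SD − ½ V_SD²] and I_D = (V_DD − V_SD)/R_D. Equating: 27.5 V_SD² − 53.4 V_SD + 9.09 = 0, giving V_SD = 0.189 V (the root below V_ov).
I_D = (9.09 − 0.189) / 8.95 = 0.995 mA.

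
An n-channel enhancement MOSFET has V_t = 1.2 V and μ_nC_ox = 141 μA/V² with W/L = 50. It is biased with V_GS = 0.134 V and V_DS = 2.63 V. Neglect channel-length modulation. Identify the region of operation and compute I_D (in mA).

Cutoff; I_D = 0 mA

V_GS = 0.134 V < V_t = 1.2 V, so the transistor is in cutoff.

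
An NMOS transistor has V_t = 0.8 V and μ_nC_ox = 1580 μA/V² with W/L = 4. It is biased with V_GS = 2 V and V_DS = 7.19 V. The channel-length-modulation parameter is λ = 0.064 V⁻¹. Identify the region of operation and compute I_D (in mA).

k_n = μ_nC_ox · (W/L) = 6.32 mA/V².
V_ov = V_GS − V_t = 2 − 0.8 = 1.2 V.
Since V_DS = 7.19 V ≥ V_ov = 1.2 V, the device is in saturation.
I_D = ½ k_n V_ov² (1 + λ V_DS) = 0.5 × 6.32 × 1.2² × (1 + 0.064 × 7.19) = 6.64 mA.

Saturation; I_D = 6.64 mA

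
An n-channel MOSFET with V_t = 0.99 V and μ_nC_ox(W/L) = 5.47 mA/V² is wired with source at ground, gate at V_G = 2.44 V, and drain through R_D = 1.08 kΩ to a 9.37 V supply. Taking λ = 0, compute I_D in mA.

V_GS = V_G = 2.44 V, so V_ov = 2.44 − 0.99 = 1.45 V.
Assume saturation: I_D = ½ k_n V_ov² = 0.5 × 5.47 × 1.45² = 5.75 mA, giving V_DS = V_DD − I_D R_D = 9.37 − 5.75 × 1.08 = 3.16 V.
V_DS = 3.16 V ≥ V_ov = 1.45 V, confirming saturation.

I_D = 5.75 mA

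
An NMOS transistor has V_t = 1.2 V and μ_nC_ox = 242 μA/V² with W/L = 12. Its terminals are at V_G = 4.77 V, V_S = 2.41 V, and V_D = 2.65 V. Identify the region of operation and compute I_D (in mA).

Triode; I_D = 0.725 mA

V_GS = V_G − V_S = 4.77 − 2.41 = 2.36 V; V_DS = V_D − V_S = 2.65 − 2.41 = 0.24 V.
k_n = μ_nC_ox · (W/L) = 2.904 mA/V².
V_ov = V_GS − V_t = 2.36 − 1.2 = 1.16 V.
Since V_DS = 0.24 V < V_ov = 1.16 V, the device is in the triode region.
I_D = k_n [V_ov · V_DS − ½ V_DS²] = 2.904 × [1.16 × 0.24 − 0.5 × 0.24²] = 0.725 mA.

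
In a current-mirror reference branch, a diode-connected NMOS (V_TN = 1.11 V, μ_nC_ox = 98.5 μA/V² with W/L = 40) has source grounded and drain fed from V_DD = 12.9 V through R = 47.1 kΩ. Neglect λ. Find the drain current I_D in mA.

With gate tied to drain, V_GS = V_DS ≥ V_GS − V_TN, so the device is in saturation.
k_n = μ_nC_ox · (W/L) = 3.94 mA/V².
KCL at the drain: ½ k_n (V_GS − V_TN)² = (V_DD − V_GS)/R.
Let x = V_GS − 1.11. Then 92.8 x² + x − 11.79 = 0, giving x = 0.351 V (positive root), so V_GS = 1.46 V.
I_D = (V_DD − V_GS)/R = (12.9 − 1.46) / 47.1 = 0.243 mA.

I_D = 0.243 mA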